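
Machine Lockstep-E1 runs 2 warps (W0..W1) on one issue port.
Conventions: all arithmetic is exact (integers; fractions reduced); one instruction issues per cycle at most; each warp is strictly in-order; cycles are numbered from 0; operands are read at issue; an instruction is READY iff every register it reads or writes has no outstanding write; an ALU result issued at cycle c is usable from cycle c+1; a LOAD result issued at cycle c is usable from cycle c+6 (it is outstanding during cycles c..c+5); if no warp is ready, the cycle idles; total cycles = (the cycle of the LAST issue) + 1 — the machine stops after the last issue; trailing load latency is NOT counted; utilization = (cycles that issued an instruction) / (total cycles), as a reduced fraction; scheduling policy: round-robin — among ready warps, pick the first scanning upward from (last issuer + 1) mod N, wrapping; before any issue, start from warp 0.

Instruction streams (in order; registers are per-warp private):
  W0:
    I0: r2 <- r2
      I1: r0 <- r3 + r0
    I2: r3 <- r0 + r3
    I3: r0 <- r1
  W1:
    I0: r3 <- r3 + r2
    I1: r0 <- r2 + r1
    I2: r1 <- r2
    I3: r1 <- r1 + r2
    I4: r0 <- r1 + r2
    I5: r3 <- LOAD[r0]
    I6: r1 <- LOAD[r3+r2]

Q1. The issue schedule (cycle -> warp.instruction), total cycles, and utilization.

cycle 0: W0.I0
cycle 1: W1.I0
cycle 2: W0.I1
cycle 3: W1.I1
cycle 4: W0.I2
cycle 5: W1.I2
cycle 6: W0.I3
cycle 7: W1.I3
cycle 8: W1.I4
cycle 9: W1.I5
cycle 10: idle
cycle 11: idle
cycle 12: idle
cycle 13: idle
cycle 14: idle
cycle 15: W1.I6

Answer: 16 cycles, utilization 11/16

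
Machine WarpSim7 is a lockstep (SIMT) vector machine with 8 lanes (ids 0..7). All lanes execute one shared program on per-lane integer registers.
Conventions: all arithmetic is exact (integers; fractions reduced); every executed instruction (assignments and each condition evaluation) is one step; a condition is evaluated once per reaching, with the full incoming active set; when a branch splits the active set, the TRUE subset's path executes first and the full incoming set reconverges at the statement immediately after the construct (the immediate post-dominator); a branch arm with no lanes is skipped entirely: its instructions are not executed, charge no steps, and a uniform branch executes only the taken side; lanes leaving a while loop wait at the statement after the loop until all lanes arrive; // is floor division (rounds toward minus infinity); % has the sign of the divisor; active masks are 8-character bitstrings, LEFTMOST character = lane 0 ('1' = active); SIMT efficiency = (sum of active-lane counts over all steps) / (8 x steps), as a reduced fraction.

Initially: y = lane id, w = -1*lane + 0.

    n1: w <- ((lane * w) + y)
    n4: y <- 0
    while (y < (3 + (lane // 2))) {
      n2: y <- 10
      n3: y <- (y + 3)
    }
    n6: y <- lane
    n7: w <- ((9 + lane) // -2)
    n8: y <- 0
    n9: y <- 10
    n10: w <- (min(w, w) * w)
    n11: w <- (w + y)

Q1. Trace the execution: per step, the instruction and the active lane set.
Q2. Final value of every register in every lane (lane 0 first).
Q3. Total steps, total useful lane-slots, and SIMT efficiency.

step 0: w <- ((lane * w) + y)        11111111
step 1: y <- 0                       11111111
step 2: eval (y < (3 + (lane // 2))) 11111111
step 3: y <- 10                      11111111
step 4: y <- (y + 3)                 11111111
step 5: eval (y < (3 + (lane // 2))) 11111111
step 6: y <- lane                    11111111
step 7: w <- ((9 + lane) // -2)      11111111
step 8: y <- 0                       11111111
step 9: y <- 10                      11111111
step 10: w <- (min(w, w) * w)         11111111
step 11: w <- (w + y)                 11111111

Answer: 12 steps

y: 10,10,10,10,10,10,10,10
w: 35,35,46,46,59,59,74,74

steps = 12; useful = 96; efficiency = 96/96 = 1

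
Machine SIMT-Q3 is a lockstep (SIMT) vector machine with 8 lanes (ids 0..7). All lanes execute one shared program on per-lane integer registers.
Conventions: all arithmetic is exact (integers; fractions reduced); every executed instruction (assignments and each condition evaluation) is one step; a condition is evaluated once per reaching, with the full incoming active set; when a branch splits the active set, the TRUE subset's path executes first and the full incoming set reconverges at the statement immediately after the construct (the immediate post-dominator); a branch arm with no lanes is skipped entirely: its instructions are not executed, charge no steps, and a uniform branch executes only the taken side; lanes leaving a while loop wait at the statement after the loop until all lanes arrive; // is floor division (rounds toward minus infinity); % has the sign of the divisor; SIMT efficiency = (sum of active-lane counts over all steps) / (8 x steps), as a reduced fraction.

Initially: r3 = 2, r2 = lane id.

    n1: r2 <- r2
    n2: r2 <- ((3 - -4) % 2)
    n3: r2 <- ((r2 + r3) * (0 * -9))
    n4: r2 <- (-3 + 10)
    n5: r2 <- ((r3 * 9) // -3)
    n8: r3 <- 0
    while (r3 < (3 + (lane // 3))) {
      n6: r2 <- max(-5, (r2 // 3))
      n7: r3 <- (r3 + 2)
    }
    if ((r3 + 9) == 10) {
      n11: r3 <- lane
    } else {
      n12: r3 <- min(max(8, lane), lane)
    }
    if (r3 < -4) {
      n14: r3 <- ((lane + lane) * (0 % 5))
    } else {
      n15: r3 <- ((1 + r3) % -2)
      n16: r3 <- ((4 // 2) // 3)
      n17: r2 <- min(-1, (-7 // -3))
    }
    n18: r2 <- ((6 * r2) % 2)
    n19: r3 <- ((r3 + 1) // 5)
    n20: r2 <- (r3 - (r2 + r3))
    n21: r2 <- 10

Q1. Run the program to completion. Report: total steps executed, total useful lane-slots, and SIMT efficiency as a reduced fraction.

Answer: 26 steps, 190 useful, 95/104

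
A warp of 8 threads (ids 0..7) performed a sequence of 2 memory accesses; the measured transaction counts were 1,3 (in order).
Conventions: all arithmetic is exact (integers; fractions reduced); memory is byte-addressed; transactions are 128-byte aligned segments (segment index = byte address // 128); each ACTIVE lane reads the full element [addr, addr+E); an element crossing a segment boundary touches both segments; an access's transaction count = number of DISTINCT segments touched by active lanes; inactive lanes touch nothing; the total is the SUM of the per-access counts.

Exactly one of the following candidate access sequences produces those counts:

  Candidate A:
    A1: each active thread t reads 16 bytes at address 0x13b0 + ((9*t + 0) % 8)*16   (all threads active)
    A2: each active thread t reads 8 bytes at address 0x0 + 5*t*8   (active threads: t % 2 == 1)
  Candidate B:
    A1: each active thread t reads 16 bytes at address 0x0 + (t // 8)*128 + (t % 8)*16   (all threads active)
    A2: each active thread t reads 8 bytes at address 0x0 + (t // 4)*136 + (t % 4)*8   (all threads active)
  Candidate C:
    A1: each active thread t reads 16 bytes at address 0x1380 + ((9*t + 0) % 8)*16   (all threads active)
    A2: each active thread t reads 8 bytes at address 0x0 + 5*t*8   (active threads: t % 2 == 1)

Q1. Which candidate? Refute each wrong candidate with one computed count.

A: A1 gives 2 transactions, not 1
B: A2 gives 2 transactions, not 3
C: all counts match (1,3)

Answer: C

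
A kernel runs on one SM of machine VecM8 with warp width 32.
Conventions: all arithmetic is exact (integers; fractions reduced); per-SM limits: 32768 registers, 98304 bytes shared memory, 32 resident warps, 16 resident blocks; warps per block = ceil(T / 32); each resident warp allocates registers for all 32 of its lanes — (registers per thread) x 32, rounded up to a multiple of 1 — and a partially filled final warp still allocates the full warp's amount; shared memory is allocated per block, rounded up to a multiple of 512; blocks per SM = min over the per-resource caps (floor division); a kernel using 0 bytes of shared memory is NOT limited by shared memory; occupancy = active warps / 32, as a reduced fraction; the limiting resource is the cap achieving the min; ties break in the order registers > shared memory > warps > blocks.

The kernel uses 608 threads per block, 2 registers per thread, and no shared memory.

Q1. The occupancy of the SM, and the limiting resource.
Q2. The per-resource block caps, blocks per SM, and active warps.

Answer: occupancy 19/32, limited by warps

registers: 26 blocks
shared memory: no limit (kernel uses none)
warps: 1 block
blocks: 16 blocks

Answer: 1 block, 19 active warps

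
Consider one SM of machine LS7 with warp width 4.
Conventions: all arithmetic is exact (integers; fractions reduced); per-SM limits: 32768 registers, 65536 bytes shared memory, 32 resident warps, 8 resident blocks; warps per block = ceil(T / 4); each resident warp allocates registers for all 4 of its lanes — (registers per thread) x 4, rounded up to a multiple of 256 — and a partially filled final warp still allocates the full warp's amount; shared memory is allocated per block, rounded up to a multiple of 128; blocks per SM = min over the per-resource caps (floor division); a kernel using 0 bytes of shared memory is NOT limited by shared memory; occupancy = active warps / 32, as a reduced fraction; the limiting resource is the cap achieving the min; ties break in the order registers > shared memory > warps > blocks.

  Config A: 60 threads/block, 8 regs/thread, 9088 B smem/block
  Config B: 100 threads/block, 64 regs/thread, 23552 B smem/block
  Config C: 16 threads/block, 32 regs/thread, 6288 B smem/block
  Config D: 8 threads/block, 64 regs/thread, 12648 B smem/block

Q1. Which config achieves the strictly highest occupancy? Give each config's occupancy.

occupancies: A 15/16, B 25/32, C 1, D 5/16

Answer: C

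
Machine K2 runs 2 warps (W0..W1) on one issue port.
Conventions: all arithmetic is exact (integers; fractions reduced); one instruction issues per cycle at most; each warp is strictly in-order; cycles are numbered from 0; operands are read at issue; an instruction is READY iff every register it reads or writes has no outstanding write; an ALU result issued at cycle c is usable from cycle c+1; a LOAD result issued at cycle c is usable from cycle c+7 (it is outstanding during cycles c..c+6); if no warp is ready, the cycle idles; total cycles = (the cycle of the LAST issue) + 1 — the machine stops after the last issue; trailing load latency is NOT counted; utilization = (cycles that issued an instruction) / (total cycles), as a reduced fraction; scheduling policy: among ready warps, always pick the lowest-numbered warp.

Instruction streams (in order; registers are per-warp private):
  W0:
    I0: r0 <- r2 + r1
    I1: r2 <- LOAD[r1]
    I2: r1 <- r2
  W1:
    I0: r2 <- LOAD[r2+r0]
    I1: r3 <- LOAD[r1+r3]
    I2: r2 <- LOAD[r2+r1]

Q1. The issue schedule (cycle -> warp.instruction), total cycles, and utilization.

cycle 0: W0.I0
cycle 1: W0.I1
cycle 2: W1.I0
cycle 3: W1.I1
cycle 4: idle
cycle 5: idle
cycle 6: idle
cycle 7: idle
cycle 8: W0.I2
cycle 9: W1.I2

Answer: 10 cycles, utilization 3/5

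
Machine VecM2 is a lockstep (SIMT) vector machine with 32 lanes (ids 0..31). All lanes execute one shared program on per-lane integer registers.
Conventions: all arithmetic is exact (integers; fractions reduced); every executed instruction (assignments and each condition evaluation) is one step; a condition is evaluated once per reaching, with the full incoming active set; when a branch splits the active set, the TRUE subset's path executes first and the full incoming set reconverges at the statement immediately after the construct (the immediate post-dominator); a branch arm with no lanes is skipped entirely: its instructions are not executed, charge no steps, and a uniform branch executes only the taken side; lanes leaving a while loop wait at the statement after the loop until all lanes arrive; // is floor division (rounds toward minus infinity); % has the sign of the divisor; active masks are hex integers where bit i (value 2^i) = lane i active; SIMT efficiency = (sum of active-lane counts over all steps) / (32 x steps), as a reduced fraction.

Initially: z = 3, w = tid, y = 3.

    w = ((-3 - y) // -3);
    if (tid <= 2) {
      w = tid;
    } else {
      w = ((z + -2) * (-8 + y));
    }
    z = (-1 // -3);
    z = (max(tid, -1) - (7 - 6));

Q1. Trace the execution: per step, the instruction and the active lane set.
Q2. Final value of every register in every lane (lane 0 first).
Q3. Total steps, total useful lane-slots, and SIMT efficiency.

step 0: w <- ((-3 - y) // -3)        0xffffffff
step 1: eval (tid <= 2)              0xffffffff
step 2: w <- tid                     0x00000007
step 3: w <- ((z + -2) * (-8 + y))   0xfffffff8
step 4: z <- (-1 // -3)              0xffffffff
step 5: z <- (max(tid, -1) - (7 - 6)) 0xffffffff

Answer: 6 steps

z: -1,0,1,2,3,4,5,6,7,8,9,10,11,12,13,14,15,16,17,18,19,20,21,22,23,24,25,26,27,28,29,30
w: 0,1,2,-5,-5,-5,-5,-5,-5,-5,-5,-5,-5,-5,-5,-5,-5,-5,-5,-5,-5,-5,-5,-5,-5,-5,-5,-5,-5,-5,-5,-5
y: 3,3,3,3,3,3,3,3,3,3,3,3,3,3,3,3,3,3,3,3,3,3,3,3,3,3,3,3,3,3,3,3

steps = 6; useful = 160; efficiency = 160/192 = 5/6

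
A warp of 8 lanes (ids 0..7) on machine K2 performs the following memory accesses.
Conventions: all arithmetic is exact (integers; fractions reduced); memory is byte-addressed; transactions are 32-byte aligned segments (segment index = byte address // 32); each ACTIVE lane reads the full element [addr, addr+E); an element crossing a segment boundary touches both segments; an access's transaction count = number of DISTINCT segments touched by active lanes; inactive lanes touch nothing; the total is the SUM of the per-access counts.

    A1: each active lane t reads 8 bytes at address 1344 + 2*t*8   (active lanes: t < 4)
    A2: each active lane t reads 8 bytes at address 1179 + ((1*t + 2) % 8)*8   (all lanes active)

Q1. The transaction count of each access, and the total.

A1: 2 transactions
A2: 3 transactions

Answer: 2,3; total 5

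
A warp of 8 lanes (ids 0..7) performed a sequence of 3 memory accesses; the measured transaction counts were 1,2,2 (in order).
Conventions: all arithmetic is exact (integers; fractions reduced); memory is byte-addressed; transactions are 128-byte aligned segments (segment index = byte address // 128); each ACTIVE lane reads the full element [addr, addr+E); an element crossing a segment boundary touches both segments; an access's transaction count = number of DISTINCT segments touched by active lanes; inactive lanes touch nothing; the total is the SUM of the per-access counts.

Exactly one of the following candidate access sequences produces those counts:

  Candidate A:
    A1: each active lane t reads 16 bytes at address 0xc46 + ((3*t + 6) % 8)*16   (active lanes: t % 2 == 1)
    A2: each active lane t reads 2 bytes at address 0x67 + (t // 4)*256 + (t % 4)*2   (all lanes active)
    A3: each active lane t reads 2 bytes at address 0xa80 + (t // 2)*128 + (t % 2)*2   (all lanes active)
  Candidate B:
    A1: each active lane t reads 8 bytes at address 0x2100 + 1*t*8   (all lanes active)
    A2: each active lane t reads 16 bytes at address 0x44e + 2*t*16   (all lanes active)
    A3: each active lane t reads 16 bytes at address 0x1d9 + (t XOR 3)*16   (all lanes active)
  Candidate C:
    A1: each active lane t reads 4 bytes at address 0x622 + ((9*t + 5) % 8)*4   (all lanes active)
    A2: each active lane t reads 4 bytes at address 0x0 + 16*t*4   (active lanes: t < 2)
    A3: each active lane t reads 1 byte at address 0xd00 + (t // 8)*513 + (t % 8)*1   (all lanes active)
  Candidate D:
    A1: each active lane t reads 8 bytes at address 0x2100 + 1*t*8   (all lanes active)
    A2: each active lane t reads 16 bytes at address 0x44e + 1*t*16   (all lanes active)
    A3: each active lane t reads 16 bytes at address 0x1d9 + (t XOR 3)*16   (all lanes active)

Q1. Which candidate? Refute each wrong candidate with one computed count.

A: A1 gives 2 transactions, not 1
B: A2 gives 3 transactions, not 2
C: A2 gives 1 transaction, not 2
D: all counts match (1,2,2)

Answer: D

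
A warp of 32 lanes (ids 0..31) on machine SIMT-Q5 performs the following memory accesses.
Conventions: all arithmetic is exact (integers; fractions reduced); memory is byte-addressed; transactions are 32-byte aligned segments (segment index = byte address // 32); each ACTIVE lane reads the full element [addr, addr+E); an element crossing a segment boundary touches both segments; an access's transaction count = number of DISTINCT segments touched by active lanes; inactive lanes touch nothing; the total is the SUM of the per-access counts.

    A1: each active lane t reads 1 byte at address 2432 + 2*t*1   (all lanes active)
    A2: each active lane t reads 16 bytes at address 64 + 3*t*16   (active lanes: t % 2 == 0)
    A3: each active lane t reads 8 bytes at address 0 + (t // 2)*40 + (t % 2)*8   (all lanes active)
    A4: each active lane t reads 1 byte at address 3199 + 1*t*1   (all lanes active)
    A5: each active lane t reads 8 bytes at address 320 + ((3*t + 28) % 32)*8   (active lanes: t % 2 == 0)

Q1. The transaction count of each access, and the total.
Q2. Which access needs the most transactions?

A1: 2 transactions
A2: 16 transactions
A3: 20 transactions
A4: 2 transactions
A5: 8 transactions

Answer: 2,16,20,2,8; total 48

Answer: A3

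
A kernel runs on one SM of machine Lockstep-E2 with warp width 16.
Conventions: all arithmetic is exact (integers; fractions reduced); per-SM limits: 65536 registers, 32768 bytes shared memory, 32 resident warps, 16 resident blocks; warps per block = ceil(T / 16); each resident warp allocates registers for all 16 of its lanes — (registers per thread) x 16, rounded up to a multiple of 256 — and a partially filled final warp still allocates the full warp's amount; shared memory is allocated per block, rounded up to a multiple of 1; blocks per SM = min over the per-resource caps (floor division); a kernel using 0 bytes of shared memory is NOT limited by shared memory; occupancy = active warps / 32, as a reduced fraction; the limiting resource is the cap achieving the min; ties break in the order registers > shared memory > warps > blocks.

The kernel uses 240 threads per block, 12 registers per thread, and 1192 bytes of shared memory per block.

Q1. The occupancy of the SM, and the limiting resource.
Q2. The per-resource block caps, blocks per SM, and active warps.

Answer: occupancy 15/16, limited by warps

registers: 17 blocks
shared memory: 27 blocks
warps: 2 blocks
blocks: 16 blocks

Answer: 2 blocks, 30 active warps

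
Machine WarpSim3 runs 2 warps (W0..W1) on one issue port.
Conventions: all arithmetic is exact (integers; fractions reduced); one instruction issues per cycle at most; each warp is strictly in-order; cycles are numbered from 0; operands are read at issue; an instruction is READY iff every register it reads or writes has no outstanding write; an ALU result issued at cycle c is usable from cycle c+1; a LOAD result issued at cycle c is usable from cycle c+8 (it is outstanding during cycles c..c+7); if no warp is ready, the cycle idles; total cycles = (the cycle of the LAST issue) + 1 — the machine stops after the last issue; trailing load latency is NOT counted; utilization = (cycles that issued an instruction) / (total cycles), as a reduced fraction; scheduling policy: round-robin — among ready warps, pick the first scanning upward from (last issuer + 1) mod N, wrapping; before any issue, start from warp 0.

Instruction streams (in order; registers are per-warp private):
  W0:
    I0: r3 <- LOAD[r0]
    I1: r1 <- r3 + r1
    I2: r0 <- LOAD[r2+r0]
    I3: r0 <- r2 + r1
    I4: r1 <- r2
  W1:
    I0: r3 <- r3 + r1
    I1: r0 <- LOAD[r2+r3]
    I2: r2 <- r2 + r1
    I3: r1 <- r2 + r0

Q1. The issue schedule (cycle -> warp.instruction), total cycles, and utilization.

cycle 0: W0.I0
cycle 1: W1.I0
cycle 2: W1.I1
cycle 3: W1.I2
cycle 4: idle
cycle 5: idle
cycle 6: idle
cycle 7: idle
cycle 8: W0.I1
cycle 9: W0.I2
cycle 10: W1.I3
cycle 11: idle
cycle 12: idle
cycle 13: idle
cycle 14: idle
cycle 15: idle
cycle 16: idle
cycle 17: W0.I3
cycle 18: W0.I4

Answer: 19 cycles, utilization 9/19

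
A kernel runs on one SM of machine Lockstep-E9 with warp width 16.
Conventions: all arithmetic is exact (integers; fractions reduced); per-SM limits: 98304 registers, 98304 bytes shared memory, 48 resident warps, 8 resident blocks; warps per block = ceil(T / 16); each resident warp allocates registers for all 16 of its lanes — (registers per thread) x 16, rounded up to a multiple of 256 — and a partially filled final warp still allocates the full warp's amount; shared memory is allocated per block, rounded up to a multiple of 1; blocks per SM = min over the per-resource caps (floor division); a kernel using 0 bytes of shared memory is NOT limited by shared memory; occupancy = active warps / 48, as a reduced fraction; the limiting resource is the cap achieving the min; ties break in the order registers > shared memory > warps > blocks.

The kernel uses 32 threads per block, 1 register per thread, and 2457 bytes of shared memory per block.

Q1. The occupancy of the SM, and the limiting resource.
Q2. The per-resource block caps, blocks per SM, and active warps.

Answer: occupancy 1/3, limited by blocks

registers: 192 blocks
shared memory: 40 blocks
warps: 24 blocks
blocks: 8 blocks

Answer: 8 blocks, 16 active warps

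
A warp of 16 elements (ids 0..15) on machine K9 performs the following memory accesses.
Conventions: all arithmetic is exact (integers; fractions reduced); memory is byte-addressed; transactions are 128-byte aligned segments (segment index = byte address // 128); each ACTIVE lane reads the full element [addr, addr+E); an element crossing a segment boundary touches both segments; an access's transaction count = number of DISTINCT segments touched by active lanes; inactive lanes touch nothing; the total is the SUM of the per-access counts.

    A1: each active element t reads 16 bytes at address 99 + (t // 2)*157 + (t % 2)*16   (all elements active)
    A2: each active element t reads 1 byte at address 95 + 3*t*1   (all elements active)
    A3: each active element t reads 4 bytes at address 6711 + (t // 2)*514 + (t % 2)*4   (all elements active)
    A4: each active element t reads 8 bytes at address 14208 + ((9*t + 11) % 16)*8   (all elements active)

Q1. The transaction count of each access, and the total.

A1: 10 transactions
A2: 2 transactions
A3: 8 transactions
A4: 1 transaction

Answer: 10,2,8,1; total 21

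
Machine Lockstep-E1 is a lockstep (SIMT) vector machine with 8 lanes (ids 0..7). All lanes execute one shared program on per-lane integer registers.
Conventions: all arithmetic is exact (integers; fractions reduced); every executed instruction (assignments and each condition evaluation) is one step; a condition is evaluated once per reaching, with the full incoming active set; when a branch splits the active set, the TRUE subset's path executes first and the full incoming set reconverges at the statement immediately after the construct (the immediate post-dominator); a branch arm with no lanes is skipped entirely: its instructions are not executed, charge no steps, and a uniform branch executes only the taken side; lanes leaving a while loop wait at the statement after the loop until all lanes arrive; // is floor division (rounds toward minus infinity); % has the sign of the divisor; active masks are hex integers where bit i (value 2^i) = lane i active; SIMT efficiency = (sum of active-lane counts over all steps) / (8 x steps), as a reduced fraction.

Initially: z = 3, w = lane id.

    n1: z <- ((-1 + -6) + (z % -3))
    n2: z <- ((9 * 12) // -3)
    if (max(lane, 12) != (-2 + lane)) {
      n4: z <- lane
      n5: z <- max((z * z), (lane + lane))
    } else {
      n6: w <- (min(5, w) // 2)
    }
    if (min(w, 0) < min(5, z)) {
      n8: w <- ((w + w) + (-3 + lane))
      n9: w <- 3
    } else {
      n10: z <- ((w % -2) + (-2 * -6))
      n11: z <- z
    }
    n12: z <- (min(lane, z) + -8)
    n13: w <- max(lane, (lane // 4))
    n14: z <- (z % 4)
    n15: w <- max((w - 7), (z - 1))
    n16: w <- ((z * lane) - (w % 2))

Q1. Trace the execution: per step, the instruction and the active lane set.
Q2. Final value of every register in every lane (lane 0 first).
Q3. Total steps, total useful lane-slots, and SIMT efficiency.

step 0: z <- ((-1 + -6) + (z % -3))  0xff
step 1: z <- ((9 * 12) // -3)        0xff
step 2: eval (max(lane, 12) != (-2 + lane)) 0xff
step 3: z <- lane                    0xff
step 4: z <- max((z * z), (lane + lane)) 0xff
step 5: eval (min(w, 0) < min(5, z)) 0xff
step 6: w <- ((w + w) + (-3 + lane)) 0xfe
step 7: w <- 3                       0xfe
step 8: z <- ((w % -2) + (-2 * -6))  0x01
step 9: z <- z                       0x01
step 10: z <- (min(lane, z) + -8)     0xff
step 11: w <- max(lane, (lane // 4))  0xff
step 12: z <- (z % 4)                 0xff
step 13: w <- max((w - 7), (z - 1))   0xff
step 14: w <- ((z * lane) - (w % 2))  0xff

Answer: 15 steps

z: 0,1,2,3,0,1,2,3
w: -1,1,3,9,-1,5,11,21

steps = 15; useful = 104; efficiency = 104/120 = 13/15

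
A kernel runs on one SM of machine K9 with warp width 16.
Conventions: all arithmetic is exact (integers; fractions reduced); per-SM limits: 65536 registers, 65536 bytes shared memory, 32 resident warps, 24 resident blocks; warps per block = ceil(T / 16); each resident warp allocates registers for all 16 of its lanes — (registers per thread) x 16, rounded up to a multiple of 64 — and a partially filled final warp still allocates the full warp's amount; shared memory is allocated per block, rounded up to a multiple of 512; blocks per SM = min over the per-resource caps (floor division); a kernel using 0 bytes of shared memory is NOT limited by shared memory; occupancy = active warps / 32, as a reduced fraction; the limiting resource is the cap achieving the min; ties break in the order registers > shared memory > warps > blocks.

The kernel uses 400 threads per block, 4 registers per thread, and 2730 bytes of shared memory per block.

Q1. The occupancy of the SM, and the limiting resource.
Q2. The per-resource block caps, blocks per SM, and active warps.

Answer: occupancy 25/32, limited by warps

registers: 40 blocks
shared memory: 21 blocks
warps: 1 block
blocks: 24 blocks

Answer: 1 block, 25 active warps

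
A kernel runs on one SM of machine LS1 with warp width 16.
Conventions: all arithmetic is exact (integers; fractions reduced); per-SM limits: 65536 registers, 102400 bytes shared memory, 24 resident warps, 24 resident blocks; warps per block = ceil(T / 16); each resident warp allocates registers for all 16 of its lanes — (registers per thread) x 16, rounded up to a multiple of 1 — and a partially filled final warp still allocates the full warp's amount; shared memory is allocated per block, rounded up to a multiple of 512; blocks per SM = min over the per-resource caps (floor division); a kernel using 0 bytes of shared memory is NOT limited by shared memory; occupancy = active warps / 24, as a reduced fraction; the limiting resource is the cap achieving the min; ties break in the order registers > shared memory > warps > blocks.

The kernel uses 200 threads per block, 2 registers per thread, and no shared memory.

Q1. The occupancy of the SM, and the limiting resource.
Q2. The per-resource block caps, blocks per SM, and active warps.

Answer: occupancy 13/24, limited by warps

registers: 157 blocks
shared memory: no limit (kernel uses none)
warps: 1 block
blocks: 24 blocks

Answer: 1 block, 13 active warps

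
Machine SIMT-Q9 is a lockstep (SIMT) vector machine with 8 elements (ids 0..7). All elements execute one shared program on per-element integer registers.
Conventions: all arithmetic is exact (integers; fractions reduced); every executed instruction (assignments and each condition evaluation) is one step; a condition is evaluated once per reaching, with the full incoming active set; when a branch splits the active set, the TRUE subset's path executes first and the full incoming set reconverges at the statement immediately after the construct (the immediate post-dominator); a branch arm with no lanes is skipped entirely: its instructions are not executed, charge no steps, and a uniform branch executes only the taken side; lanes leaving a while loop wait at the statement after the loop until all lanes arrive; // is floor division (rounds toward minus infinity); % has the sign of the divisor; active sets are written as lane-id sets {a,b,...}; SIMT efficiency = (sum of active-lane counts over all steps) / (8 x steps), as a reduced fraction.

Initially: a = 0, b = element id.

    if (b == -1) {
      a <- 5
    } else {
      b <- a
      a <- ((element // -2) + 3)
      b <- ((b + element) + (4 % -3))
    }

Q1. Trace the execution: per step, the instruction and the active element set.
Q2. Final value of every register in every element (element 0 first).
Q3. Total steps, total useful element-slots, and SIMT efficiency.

step 0: eval (b == -1)               {0,1,2,3,4,5,6,7}
step 1: b <- a                       {0,1,2,3,4,5,6,7}
step 2: a <- ((element // -2) + 3)   {0,1,2,3,4,5,6,7}
step 3: b <- ((b + element) + (4 % -3)) {0,1,2,3,4,5,6,7}

Answer: 4 steps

a: 3,2,2,1,1,0,0,-1
b: -2,-1,0,1,2,3,4,5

steps = 4; useful = 32; efficiency = 32/32 = 1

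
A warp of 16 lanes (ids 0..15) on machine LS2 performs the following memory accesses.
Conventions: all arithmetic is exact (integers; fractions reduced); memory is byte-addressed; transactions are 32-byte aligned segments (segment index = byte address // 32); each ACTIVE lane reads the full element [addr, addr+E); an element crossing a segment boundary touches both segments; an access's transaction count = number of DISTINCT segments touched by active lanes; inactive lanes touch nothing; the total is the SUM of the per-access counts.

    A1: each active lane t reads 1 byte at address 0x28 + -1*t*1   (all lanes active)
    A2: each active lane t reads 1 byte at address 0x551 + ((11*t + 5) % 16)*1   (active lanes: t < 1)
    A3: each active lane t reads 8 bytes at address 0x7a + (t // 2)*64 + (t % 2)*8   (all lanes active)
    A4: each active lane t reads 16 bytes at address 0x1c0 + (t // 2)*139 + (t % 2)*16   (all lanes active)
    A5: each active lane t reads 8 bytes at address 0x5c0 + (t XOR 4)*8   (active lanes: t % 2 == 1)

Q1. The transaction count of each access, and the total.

A1: 2 transactions
A2: 1 transaction
A3: 16 transactions
A4: 15 transactions
A5: 4 transactions

Answer: 2,1,16,15,4; total 38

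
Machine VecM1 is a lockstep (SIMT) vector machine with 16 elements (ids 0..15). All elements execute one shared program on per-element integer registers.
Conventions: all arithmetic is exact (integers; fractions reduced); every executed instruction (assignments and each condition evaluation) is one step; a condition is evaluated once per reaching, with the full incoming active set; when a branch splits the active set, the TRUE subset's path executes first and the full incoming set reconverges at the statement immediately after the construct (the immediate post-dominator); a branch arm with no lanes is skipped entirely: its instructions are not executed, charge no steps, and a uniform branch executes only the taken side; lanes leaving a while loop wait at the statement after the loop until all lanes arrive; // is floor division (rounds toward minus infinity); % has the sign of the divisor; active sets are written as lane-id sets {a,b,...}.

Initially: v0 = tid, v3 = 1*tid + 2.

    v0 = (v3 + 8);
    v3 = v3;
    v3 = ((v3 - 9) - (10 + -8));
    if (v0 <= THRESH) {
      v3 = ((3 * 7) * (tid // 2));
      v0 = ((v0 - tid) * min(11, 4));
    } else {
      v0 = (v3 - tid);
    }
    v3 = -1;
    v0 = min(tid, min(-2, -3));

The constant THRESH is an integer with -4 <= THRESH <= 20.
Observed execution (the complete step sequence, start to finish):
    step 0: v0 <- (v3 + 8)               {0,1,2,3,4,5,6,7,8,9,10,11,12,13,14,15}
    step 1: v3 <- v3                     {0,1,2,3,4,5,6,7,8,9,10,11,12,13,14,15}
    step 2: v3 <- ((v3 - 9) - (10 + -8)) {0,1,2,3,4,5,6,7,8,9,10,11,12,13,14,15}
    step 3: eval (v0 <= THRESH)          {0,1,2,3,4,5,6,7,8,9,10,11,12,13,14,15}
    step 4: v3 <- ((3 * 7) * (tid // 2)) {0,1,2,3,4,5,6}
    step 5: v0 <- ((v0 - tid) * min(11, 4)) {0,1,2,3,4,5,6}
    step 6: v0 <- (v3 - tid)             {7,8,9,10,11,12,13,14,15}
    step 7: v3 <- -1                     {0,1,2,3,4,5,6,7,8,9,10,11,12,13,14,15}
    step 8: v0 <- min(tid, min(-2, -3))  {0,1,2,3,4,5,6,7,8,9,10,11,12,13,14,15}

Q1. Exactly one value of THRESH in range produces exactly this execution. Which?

Answer: THRESH = 16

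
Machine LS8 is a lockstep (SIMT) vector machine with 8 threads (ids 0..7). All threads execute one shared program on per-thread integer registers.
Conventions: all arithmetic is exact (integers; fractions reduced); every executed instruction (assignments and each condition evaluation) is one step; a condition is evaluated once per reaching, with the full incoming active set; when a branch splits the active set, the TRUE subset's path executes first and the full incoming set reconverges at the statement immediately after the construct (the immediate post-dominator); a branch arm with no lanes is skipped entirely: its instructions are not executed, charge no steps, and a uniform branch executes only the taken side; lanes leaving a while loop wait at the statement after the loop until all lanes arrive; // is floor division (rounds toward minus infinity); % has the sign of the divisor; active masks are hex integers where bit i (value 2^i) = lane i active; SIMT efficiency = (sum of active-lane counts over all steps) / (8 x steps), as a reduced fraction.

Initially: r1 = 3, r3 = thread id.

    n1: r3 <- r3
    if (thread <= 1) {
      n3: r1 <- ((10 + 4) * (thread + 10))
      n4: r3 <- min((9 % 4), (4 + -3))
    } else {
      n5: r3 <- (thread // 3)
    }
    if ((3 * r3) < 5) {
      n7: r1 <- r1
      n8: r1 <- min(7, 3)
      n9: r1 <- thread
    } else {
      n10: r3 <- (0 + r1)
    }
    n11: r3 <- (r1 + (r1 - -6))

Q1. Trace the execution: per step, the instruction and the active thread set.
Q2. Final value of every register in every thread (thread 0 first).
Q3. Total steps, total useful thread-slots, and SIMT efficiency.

step 0: r3 <- r3                     0xff
step 1: eval (thread <= 1)           0xff
step 2: r1 <- ((10 + 4) * (thread + 10)) 0x03
step 3: r3 <- min((9 % 4), (4 + -3)) 0x03
step 4: r3 <- (thread // 3)          0xfc
step 5: eval ((3 * r3) < 5)          0xff
step 6: r1 <- r1                     0x3f
step 7: r1 <- min(7, 3)              0x3f
step 8: r1 <- thread                 0x3f
step 9: r3 <- (0 + r1)               0xc0
step 10: r3 <- (r1 + (r1 - -6))       0xff

Answer: 11 steps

r1: 0,1,2,3,4,5,3,3
r3: 6,8,10,12,14,16,12,12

steps = 11; useful = 62; efficiency = 62/88 = 31/44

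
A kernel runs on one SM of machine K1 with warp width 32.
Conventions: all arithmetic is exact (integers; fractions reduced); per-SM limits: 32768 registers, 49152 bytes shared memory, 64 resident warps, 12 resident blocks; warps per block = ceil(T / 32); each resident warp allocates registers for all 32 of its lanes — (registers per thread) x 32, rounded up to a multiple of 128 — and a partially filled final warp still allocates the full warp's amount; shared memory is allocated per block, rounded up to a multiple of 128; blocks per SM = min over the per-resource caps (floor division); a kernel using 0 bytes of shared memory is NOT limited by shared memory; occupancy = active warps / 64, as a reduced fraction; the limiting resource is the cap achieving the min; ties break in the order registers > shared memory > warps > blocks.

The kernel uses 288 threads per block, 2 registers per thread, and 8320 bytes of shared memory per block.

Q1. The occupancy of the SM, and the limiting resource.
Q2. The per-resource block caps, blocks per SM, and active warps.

Answer: occupancy 45/64, limited by shared memory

registers: 28 blocks
shared memory: 5 blocks
warps: 7 blocks
blocks: 12 blocks

Answer: 5 blocks, 45 active warps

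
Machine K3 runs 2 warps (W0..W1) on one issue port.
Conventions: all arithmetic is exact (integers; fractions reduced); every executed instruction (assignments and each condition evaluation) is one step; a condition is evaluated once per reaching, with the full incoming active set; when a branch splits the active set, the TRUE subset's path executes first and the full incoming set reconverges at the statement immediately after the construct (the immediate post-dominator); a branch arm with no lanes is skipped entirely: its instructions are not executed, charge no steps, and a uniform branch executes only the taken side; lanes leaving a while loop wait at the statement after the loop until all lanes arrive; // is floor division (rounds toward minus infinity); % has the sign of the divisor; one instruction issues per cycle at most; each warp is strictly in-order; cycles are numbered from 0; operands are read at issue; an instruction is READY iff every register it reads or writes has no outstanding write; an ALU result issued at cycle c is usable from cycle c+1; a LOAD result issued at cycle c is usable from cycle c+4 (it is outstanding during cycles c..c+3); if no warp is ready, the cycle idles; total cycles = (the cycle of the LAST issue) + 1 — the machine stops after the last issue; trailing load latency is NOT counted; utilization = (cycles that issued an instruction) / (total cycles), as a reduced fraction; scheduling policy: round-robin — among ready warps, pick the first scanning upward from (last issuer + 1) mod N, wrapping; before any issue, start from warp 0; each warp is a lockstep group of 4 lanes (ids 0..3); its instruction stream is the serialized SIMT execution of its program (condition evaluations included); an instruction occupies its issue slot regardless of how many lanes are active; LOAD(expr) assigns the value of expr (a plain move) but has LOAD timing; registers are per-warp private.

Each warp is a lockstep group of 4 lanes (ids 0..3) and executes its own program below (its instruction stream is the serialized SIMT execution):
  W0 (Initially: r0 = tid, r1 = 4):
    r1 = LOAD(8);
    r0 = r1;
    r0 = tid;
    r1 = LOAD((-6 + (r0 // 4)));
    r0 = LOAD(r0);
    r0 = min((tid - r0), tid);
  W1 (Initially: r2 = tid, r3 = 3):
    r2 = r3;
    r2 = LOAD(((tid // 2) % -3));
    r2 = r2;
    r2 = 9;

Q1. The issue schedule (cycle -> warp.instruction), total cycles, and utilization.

cycle 0: W0.I0
cycle 1: W1.I0
cycle 2: W1.I1
cycle 3: idle
cycle 4: W0.I1
cycle 5: W0.I2
cycle 6: W1.I2
cycle 7: W0.I3
cycle 8: W1.I3
cycle 9: W0.I4
cycle 10: idle
cycle 11: idle
cycle 12: idle
cycle 13: W0.I5

Answer: 14 cycles, utilization 5/7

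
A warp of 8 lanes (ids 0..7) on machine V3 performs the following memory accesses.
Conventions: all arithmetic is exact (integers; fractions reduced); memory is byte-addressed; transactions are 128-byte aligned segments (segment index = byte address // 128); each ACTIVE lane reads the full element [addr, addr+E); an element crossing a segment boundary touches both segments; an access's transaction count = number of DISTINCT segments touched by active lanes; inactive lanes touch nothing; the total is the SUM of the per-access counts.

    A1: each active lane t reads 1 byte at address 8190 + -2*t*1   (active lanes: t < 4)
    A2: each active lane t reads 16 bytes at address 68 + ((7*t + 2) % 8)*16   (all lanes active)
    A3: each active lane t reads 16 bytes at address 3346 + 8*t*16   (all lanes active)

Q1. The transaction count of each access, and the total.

A1: 1 transaction
A2: 2 transactions
A3: 8 transactions

Answer: 1,2,8; total 11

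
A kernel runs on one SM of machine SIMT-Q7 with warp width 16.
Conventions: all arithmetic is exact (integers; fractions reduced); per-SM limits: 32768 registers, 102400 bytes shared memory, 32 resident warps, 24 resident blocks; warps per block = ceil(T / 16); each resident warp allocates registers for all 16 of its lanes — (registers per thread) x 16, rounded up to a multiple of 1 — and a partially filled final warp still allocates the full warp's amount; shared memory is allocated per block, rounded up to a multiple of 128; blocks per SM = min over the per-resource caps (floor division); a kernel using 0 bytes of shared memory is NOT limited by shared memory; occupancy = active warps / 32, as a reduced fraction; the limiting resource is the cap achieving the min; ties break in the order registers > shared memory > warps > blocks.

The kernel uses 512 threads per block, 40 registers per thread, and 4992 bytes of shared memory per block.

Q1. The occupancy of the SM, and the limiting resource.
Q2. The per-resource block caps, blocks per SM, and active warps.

Answer: occupancy 1, limited by registers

registers: 1 block
shared memory: 20 blocks
warps: 1 block
blocks: 24 blocks

Answer: 1 block, 32 active warps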